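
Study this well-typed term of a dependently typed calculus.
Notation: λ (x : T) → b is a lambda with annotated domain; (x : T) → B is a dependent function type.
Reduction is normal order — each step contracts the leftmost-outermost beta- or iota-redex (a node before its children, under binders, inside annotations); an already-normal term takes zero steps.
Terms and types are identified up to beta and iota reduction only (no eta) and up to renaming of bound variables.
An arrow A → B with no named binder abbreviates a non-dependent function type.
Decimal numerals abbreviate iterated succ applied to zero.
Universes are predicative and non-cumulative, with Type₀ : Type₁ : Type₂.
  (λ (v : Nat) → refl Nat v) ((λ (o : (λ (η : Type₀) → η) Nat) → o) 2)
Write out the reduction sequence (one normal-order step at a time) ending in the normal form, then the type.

normal-order reduction:
  (λ (v : Nat) → refl Nat v) ((λ (o : (λ (η : Type₀) → η) Nat) → o) 2)
  ~> refl Nat ((λ (v : (λ (o : Type₀) → o) Nat) → v) 2)
  ~> refl Nat 2
the term's type:
  Eq Nat 2 2


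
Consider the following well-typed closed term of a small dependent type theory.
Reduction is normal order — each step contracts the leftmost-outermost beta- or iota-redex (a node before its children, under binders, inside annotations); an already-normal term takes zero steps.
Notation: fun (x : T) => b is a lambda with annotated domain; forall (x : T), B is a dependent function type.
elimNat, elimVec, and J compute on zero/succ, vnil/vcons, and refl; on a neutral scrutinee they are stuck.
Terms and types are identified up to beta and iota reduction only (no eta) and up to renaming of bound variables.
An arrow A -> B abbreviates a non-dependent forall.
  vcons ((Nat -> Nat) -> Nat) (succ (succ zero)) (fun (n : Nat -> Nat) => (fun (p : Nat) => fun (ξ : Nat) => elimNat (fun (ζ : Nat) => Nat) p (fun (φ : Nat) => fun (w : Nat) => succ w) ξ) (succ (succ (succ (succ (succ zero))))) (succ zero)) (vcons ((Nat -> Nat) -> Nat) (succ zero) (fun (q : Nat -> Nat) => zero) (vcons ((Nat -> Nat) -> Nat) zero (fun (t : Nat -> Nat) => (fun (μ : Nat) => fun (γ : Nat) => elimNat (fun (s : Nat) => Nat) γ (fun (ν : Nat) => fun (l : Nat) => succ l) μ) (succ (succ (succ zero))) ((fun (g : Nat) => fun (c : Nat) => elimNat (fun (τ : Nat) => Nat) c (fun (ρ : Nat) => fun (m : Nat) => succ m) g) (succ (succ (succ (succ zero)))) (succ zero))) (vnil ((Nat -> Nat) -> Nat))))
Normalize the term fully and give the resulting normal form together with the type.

resulting normal form:
  vcons ((Nat -> Nat) -> Nat) (succ (succ zero)) (fun (n : Nat -> Nat) => succ (succ (succ (succ (succ (succ zero)))))) (vcons ((Nat -> Nat) -> Nat) (succ zero) (fun (p : Nat -> Nat) => zero) (vcons ((Nat -> Nat) -> Nat) zero (fun (ξ : Nat -> Nat) => succ (succ (succ (succ (succ (succ (succ (succ zero)))))))) (vnil ((Nat -> Nat) -> Nat))))
inferred type:
  Vec ((Nat -> Nat) -> Nat) (succ (succ (succ zero)))
observation: contracting a beta-redex first, the term normalizes in 33 steps.


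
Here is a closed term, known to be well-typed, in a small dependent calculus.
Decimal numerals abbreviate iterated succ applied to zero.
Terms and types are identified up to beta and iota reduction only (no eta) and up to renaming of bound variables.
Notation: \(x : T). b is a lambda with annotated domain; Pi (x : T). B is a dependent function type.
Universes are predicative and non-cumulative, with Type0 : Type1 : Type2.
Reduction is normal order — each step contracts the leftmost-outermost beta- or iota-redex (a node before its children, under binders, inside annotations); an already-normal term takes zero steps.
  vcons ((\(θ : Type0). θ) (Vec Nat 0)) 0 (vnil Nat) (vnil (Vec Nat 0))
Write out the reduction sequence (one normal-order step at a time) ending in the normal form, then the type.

normal-order reduction sequence:
  vcons ((\(θ : Type0). θ) (Vec Nat 0)) 0 (vnil Nat) (vnil (Vec Nat 0))
  ~> vcons (Vec Nat 0) 0 (vnil Nat) (vnil (Vec Nat 0))
type:
  Vec (Vec Nat 0) 1


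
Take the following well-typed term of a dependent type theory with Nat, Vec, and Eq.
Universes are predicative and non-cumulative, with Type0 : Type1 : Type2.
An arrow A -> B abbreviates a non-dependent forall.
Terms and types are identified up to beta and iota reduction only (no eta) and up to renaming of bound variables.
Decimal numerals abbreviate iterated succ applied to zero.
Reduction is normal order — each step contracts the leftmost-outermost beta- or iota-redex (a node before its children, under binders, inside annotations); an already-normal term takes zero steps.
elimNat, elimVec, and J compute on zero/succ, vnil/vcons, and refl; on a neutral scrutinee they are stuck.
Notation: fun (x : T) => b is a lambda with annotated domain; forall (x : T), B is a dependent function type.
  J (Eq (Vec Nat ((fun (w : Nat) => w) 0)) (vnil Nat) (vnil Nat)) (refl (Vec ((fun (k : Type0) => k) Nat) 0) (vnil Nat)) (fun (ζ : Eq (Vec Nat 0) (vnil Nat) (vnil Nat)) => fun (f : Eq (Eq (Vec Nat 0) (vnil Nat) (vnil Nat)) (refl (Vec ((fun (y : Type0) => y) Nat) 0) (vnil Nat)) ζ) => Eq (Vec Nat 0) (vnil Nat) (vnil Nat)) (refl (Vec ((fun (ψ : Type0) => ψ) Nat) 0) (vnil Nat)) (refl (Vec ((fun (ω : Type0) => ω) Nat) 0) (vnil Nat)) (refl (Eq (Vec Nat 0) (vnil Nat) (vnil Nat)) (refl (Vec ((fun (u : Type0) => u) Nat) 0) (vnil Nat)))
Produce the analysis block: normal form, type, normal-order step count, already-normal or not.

normal form:
  refl (Vec Nat 0) (vnil Nat)
type:
  Eq (Vec Nat 0) (vnil Nat) (vnil Nat)
reduction steps (normal order): 2
term was already normal: no
first contracted redex: a J iota-redex


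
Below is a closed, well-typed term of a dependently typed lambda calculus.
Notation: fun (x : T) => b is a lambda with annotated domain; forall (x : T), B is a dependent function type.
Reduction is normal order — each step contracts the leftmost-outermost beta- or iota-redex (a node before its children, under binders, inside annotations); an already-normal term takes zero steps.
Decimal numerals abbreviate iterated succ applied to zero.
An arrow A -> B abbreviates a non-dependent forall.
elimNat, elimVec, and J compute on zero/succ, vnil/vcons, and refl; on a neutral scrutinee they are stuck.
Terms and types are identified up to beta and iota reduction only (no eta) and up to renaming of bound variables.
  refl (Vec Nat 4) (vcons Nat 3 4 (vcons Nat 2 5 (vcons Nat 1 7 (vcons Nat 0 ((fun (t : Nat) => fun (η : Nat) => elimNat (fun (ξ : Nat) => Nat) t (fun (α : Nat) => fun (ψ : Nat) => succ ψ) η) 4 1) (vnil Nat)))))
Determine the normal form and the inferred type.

resulting normal form:
  refl (Vec Nat 4) (vcons Nat 3 4 (vcons Nat 2 5 (vcons Nat 1 7 (vcons Nat 0 5 (vnil Nat)))))
the term's type:
  Eq (Vec Nat 4) (vcons Nat 3 4 (vcons Nat 2 5 (vcons Nat 1 7 (vcons Nat 0 5 (vnil Nat))))) (vcons Nat 3 4 (vcons Nat 2 5 (vcons Nat 1 7 (vcons Nat 0 5 (vnil Nat)))))


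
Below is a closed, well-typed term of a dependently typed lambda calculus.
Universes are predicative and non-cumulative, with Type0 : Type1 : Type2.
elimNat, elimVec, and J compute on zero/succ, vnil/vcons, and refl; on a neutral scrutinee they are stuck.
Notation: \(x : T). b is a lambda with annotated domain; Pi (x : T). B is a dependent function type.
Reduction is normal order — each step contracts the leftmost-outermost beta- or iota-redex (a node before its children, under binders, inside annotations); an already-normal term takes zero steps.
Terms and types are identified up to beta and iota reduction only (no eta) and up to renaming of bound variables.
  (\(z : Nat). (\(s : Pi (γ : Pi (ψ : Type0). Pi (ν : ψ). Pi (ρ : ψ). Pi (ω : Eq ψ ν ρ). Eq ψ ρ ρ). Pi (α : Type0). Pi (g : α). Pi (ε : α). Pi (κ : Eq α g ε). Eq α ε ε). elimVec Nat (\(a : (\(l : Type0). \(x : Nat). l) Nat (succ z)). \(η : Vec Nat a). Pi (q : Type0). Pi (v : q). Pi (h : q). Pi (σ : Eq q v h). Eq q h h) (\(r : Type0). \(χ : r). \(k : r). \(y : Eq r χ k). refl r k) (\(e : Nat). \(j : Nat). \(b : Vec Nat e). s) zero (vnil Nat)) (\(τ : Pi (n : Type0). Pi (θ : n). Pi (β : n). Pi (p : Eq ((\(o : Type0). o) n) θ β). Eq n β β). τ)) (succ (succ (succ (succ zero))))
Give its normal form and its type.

reduced normal form:
  \(z : Type0). \(s : z). \(γ : z). \(ψ : Eq z s γ). refl z γ
inferred type:
  Pi (z : Type0). Pi (s : z). Pi (γ : z). Pi (ψ : Eq z s γ). Eq z γ γ
observation: 3 normal-order steps normalize the term, beginning with a beta-redex.


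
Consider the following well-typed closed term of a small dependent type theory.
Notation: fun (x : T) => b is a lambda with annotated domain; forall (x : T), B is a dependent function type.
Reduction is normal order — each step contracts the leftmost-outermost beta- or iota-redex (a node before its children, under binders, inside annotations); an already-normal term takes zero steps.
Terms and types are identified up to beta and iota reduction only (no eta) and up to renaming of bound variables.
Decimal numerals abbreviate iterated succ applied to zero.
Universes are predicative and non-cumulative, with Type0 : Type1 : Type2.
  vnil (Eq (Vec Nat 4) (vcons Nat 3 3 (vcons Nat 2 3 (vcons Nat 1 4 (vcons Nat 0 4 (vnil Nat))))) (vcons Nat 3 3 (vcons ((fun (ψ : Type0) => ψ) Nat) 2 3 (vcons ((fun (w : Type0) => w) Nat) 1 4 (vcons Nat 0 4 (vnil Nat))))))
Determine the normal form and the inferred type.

normal form:
  vnil (Eq (Vec Nat 4) (vcons Nat 3 3 (vcons Nat 2 3 (vcons Nat 1 4 (vcons Nat 0 4 (vnil Nat))))) (vcons Nat 3 3 (vcons Nat 2 3 (vcons Nat 1 4 (vcons Nat 0 4 (vnil Nat))))))
the term's type:
  Vec (Eq (Vec Nat 4) (vcons Nat 3 3 (vcons Nat 2 3 (vcons Nat 1 4 (vcons Nat 0 4 (vnil Nat))))) (vcons Nat 3 3 (vcons Nat 2 3 (vcons Nat 1 4 (vcons Nat 0 4 (vnil Nat)))))) 0


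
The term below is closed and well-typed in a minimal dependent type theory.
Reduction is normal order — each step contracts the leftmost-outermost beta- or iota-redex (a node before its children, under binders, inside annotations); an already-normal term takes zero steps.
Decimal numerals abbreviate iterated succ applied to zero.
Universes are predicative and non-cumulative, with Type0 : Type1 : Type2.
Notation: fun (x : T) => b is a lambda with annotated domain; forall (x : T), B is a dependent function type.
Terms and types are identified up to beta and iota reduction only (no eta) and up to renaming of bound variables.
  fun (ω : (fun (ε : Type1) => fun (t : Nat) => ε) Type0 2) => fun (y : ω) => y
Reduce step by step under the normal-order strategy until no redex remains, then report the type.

reduction (normal order):
  fun (ω : (fun (ε : Type1) => fun (t : Nat) => ε) Type0 2) => fun (y : ω) => y
  ~> fun (ω : (fun (ε : Nat) => Type0) 2) => fun (t : ω) => t
  ~> fun (ω : Type0) => fun (ε : ω) => ε
the term's type:
  forall (ω : Type0), forall (ε : ω), ω


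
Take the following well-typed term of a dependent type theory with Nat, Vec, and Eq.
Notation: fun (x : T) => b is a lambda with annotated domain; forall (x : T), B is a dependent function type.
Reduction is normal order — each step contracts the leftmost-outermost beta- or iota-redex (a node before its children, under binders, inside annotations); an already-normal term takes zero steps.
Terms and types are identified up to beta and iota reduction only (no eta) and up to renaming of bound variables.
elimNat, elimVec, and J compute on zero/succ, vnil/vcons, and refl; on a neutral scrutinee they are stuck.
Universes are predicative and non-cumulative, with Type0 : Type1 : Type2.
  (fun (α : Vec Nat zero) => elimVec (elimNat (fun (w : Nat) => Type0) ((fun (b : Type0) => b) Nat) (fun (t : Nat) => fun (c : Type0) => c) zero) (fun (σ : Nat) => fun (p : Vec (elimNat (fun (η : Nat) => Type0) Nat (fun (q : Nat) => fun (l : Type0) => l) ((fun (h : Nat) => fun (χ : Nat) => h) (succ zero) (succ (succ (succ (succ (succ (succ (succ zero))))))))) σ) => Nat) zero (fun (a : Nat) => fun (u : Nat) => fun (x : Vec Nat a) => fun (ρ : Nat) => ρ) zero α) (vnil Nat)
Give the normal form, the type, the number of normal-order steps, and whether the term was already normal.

resulting normal form:
  zero
inferred type:
  Nat
steps to reach normal form (normal order): 2
term was already normal: no
first contracted redex: a beta-redex


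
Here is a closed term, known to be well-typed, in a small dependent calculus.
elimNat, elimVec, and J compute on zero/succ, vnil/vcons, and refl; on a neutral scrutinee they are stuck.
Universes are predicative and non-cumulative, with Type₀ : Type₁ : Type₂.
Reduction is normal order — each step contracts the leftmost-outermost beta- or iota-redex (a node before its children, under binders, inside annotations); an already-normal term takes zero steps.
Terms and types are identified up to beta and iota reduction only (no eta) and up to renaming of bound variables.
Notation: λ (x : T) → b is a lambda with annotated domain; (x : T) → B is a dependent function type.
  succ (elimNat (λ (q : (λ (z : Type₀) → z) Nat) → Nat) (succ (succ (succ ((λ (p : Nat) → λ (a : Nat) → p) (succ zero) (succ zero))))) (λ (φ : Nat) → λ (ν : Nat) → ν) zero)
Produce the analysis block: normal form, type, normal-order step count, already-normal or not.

reduced normal form:
  succ (succ (succ (succ (succ zero))))
the term's type:
  Nat
steps to reach normal form (normal order): 3
term was already normal: no
first contracted redex: an elimNat iota-redex


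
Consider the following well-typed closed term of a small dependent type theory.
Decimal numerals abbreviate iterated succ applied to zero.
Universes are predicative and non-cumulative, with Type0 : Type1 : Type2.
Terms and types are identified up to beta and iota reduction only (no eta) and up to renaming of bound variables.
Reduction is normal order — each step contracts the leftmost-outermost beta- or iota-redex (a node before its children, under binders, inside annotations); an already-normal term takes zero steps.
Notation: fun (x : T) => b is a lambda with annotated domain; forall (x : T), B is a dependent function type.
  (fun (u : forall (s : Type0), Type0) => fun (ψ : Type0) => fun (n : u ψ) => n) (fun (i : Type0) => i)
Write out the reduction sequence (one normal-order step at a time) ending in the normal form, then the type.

reduction (normal order):
  (fun (u : forall (s : Type0), Type0) => fun (ψ : Type0) => fun (n : u ψ) => n) (fun (i : Type0) => i)
  ~> fun (u : Type0) => fun (s : (fun (ψ : Type0) => ψ) u) => s
  ~> fun (u : Type0) => fun (s : u) => s
type:
  forall (u : Type0), forall (s : u), u


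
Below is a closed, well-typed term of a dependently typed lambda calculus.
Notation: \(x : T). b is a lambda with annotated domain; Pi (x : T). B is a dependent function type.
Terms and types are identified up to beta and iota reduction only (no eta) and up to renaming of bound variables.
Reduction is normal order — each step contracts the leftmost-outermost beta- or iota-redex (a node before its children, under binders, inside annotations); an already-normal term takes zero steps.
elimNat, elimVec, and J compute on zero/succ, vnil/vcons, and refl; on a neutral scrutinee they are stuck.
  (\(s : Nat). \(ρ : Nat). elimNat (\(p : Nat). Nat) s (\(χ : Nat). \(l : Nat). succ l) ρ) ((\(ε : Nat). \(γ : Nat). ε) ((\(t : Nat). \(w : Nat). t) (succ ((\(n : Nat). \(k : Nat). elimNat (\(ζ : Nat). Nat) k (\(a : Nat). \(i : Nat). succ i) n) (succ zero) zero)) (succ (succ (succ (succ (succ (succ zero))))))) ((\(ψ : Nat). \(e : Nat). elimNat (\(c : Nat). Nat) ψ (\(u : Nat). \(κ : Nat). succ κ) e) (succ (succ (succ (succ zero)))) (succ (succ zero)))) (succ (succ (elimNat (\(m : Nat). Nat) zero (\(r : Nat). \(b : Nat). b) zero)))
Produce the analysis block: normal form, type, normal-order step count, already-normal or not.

reduced normal form:
  succ (succ (succ (succ zero)))
type:
  Nat
steps to reach normal form (normal order): 20
started in normal form: no
first redex: a beta-redex


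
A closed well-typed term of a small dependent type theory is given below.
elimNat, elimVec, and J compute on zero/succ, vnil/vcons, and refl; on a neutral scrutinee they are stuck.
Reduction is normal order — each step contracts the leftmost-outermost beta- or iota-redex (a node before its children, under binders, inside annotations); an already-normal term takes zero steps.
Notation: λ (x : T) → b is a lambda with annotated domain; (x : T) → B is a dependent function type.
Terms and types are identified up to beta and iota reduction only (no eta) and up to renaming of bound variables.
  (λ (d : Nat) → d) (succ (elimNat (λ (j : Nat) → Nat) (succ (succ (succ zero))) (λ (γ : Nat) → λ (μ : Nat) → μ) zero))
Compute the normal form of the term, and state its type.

reduced normal form:
  succ (succ (succ (succ zero)))
inferred type:
  Nat
observation: the term reaches its normal form after 2 normal-order steps.


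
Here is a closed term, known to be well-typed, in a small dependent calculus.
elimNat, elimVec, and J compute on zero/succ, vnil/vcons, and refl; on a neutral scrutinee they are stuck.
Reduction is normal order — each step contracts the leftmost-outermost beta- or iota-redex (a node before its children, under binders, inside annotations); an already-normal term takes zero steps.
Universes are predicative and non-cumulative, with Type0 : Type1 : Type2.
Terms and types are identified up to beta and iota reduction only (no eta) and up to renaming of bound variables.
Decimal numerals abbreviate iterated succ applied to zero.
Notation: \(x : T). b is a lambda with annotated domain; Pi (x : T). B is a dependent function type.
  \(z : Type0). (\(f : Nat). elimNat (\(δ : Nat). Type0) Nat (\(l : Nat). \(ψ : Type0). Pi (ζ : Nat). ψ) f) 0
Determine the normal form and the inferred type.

resulting normal form:
  \(z : Type0). Nat
the term's type:
  Pi (z : Type0). Type0
observation: reduction starts at a beta-redex, and 2 normal-order steps reach the normal form.


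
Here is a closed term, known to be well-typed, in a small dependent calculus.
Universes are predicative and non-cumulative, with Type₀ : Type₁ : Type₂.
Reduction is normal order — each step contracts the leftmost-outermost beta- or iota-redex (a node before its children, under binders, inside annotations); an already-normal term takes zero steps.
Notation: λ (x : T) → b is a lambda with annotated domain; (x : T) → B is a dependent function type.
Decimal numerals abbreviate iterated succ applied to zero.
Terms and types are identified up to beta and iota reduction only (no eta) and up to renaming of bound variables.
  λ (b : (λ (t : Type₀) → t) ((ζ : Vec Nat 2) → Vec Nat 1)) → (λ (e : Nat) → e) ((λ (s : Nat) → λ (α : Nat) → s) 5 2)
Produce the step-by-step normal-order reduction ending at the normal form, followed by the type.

reduction (normal order):
  λ (b : (λ (t : Type₀) → t) ((ζ : Vec Nat 2) → Vec Nat 1)) → (λ (e : Nat) → e) ((λ (s : Nat) → λ (α : Nat) → s) 5 2)
  ~> λ (b : (t : Vec Nat 2) → Vec Nat 1) → (λ (ζ : Nat) → ζ) ((λ (e : Nat) → λ (s : Nat) → e) 5 2)
  ~> λ (b : (t : Vec Nat 2) → Vec Nat 1) → (λ (ζ : Nat) → λ (e : Nat) → ζ) 5 2
  ~> λ (b : (t : Vec Nat 2) → Vec Nat 1) → (λ (ζ : Nat) → 5) 2
  ~> λ (b : (t : Vec Nat 2) → Vec Nat 1) → 5
the term's type:
  (b : (t : Vec Nat 2) → Vec Nat 1) → Nat


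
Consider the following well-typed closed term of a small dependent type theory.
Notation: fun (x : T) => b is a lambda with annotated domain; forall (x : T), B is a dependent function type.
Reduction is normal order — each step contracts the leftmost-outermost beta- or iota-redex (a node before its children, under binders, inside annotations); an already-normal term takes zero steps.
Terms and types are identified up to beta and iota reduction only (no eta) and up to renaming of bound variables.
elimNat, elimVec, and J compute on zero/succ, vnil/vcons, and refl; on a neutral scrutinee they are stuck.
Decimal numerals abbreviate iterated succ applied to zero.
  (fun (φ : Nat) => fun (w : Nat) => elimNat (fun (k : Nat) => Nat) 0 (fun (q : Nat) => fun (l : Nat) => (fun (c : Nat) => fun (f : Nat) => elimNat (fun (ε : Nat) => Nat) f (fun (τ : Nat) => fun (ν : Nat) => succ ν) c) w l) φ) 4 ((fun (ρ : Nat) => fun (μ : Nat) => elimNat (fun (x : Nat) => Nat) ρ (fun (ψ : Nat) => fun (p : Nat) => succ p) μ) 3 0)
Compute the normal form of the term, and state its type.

reduced normal form:
  12
the term's type:
  Nat


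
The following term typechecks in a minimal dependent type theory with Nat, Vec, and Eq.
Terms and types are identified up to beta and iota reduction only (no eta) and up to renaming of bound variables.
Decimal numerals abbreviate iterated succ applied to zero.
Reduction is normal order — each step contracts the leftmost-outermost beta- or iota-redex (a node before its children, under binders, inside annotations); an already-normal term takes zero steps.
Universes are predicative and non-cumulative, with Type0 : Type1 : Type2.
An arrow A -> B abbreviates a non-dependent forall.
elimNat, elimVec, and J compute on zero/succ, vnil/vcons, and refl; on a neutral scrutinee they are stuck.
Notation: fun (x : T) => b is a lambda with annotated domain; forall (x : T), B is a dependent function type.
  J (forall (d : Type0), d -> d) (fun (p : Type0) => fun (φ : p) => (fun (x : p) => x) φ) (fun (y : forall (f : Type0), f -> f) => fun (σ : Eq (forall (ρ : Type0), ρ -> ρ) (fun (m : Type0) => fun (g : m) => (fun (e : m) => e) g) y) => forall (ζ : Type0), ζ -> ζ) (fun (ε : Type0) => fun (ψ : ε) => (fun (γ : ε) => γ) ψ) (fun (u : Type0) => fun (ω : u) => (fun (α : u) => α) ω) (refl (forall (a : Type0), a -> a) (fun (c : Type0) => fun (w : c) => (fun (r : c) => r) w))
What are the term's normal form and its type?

reduced normal form:
  fun (d : Type0) => fun (p : d) => p
the term's type:
  forall (d : Type0), d -> d
observation: normalization takes exactly 2 steps under the normal-order strategy.


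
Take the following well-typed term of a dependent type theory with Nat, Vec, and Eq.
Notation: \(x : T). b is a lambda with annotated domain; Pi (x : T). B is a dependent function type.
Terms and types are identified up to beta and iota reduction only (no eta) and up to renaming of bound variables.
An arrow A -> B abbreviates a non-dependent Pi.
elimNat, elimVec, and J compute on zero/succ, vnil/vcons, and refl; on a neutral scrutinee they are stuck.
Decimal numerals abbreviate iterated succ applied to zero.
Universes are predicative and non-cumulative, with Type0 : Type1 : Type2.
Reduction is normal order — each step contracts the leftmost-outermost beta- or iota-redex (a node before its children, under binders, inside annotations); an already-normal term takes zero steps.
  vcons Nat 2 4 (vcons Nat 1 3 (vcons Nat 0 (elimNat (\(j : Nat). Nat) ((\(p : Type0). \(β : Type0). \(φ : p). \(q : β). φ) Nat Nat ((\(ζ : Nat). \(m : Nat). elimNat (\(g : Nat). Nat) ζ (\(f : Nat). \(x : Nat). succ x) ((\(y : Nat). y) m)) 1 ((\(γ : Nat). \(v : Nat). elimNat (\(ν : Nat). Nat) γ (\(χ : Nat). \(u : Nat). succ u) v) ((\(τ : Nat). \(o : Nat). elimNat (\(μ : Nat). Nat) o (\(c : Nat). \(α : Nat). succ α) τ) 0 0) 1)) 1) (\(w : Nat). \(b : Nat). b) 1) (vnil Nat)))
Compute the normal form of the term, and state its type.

reduced normal form:
  vcons Nat 2 4 (vcons Nat 1 3 (vcons Nat 0 2 (vnil Nat)))
the term's type:
  Vec Nat 3


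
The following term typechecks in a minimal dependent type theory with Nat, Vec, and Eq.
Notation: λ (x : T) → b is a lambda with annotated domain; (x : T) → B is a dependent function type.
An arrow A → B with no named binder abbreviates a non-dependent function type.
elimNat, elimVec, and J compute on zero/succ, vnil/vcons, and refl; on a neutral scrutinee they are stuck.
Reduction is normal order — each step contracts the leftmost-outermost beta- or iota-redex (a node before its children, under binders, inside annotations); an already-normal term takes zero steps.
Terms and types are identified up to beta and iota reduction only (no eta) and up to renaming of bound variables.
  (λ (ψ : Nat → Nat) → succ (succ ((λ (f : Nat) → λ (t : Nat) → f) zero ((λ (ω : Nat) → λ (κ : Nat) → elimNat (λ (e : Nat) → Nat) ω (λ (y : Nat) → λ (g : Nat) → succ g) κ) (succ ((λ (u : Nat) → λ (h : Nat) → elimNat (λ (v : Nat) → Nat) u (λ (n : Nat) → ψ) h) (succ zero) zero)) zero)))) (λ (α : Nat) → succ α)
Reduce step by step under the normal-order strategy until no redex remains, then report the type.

normal-order reduction sequence:
  (λ (ψ : Nat → Nat) → succ (succ ((λ (f : Nat) → λ (t : Nat) → f) zero ((λ (ω : Nat) → λ (κ : Nat) → elimNat (λ (e : Nat) → Nat) ω (λ (y : Nat) → λ (g : Nat) → succ g) κ) (succ ((λ (u : Nat) → λ (h : Nat) → elimNat (λ (v : Nat) → Nat) u (λ (n : Nat) → ψ) h) (succ zero) zero)) zero)))) (λ (α : Nat) → succ α)
  ~> succ (succ ((λ (ψ : Nat) → λ (f : Nat) → ψ) zero ((λ (t : Nat) → λ (ω : Nat) → elimNat (λ (κ : Nat) → Nat) t (λ (e : Nat) → λ (y : Nat) → succ y) ω) (succ ((λ (g : Nat) → λ (u : Nat) → elimNat (λ (h : Nat) → Nat) g (λ (v : Nat) → λ (n : Nat) → succ n) u) (succ zero) zero)) zero)))
  ~> succ (succ ((λ (ψ : Nat) → zero) ((λ (f : Nat) → λ (t : Nat) → elimNat (λ (ω : Nat) → Nat) f (λ (κ : Nat) → λ (e : Nat) → succ e) t) (succ ((λ (y : Nat) → λ (g : Nat) → elimNat (λ (u : Nat) → Nat) y (λ (h : Nat) → λ (v : Nat) → succ v) g) (succ zero) zero)) zero)))
  ~> succ (succ zero)
the term's type:
  Nat


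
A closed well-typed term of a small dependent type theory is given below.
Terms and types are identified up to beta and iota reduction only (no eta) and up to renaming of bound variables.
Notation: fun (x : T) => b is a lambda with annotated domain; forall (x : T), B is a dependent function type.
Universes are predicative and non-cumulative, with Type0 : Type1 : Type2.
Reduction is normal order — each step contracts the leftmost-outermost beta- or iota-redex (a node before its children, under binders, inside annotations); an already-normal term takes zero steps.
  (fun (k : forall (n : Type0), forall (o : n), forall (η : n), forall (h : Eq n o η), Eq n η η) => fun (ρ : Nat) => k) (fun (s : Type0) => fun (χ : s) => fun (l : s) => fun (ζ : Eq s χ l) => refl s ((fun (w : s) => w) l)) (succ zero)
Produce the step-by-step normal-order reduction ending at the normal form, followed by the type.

normal-order reduction sequence:
  (fun (k : forall (n : Type0), forall (o : n), forall (η : n), forall (h : Eq n o η), Eq n η η) => fun (ρ : Nat) => k) (fun (s : Type0) => fun (χ : s) => fun (l : s) => fun (ζ : Eq s χ l) => refl s ((fun (w : s) => w) l)) (succ zero)
  ~> (fun (k : Nat) => fun (n : Type0) => fun (o : n) => fun (η : n) => fun (h : Eq n o η) => refl n ((fun (ρ : n) => ρ) η)) (succ zero)
  ~> fun (k : Type0) => fun (n : k) => fun (o : k) => fun (η : Eq k n o) => refl k ((fun (h : k) => h) o)
  ~> fun (k : Type0) => fun (n : k) => fun (o : k) => fun (η : Eq k n o) => refl k o
the term's type:
  forall (k : Type0), forall (n : k), forall (o : k), forall (η : Eq k n o), Eq k o o


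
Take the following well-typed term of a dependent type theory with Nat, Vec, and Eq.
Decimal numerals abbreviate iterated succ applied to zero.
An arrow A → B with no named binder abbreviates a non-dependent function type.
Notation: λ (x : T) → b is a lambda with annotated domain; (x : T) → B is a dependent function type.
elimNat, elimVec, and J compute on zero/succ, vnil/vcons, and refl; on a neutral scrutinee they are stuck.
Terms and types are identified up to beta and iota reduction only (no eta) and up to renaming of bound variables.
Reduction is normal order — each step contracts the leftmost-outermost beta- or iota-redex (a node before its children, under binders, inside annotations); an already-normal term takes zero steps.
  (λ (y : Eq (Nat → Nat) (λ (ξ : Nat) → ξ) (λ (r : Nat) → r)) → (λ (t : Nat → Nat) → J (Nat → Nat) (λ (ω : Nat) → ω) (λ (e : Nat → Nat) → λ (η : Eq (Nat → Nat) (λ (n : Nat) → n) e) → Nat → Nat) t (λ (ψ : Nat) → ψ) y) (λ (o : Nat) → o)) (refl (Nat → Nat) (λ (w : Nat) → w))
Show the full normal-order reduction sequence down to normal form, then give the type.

normal-order reduction sequence:
  (λ (y : Eq (Nat → Nat) (λ (ξ : Nat) → ξ) (λ (r : Nat) → r)) → (λ (t : Nat → Nat) → J (Nat → Nat) (λ (ω : Nat) → ω) (λ (e : Nat → Nat) → λ (η : Eq (Nat → Nat) (λ (n : Nat) → n) e) → Nat → Nat) t (λ (ψ : Nat) → ψ) y) (λ (o : Nat) → o)) (refl (Nat → Nat) (λ (w : Nat) → w))
  ~> (λ (y : Nat → Nat) → J (Nat → Nat) (λ (ξ : Nat) → ξ) (λ (r : Nat → Nat) → λ (t : Eq (Nat → Nat) (λ (ω : Nat) → ω) r) → Nat → Nat) y (λ (e : Nat) → e) (refl (Nat → Nat) (λ (η : Nat) → η))) (λ (n : Nat) → n)
  ~> J (Nat → Nat) (λ (y : Nat) → y) (λ (ξ : Nat → Nat) → λ (r : Eq (Nat → Nat) (λ (t : Nat) → t) ξ) → Nat → Nat) (λ (ω : Nat) → ω) (λ (e : Nat) → e) (refl (Nat → Nat) (λ (η : Nat) → η))
  ~> λ (y : Nat) → y
type:
  Nat → Nat


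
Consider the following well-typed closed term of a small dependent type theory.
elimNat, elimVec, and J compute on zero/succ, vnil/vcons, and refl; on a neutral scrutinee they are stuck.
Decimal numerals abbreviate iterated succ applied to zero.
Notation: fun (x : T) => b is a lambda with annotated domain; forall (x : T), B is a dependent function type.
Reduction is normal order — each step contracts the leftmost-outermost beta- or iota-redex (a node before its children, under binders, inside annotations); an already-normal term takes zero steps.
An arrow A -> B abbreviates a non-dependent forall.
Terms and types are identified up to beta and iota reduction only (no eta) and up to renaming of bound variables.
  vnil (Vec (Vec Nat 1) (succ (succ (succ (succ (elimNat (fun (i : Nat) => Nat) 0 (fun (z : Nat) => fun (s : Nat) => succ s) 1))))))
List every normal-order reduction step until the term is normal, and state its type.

reduction (normal order):
  vnil (Vec (Vec Nat 1) (succ (succ (succ (succ (elimNat (fun (i : Nat) => Nat) 0 (fun (z : Nat) => fun (s : Nat) => succ s) 1))))))
  ~> vnil (Vec (Vec Nat 1) (succ (succ (succ (succ ((fun (i : Nat) => fun (z : Nat) => succ z) 0 (elimNat (fun (s : Nat) => Nat) 0 (fun (u : Nat) => fun (j : Nat) => succ j) 0)))))))
  ~> vnil (Vec (Vec Nat 1) (succ (succ (succ (succ ((fun (i : Nat) => succ i) (elimNat (fun (z : Nat) => Nat) 0 (fun (s : Nat) => fun (u : Nat) => succ u) 0)))))))
  ~> vnil (Vec (Vec Nat 1) (succ (succ (succ (succ (succ (elimNat (fun (i : Nat) => Nat) 0 (fun (z : Nat) => fun (s : Nat) => succ s) 0)))))))
  ~> vnil (Vec (Vec Nat 1) 5)
inferred type:
  Vec (Vec (Vec Nat 1) 5) 0


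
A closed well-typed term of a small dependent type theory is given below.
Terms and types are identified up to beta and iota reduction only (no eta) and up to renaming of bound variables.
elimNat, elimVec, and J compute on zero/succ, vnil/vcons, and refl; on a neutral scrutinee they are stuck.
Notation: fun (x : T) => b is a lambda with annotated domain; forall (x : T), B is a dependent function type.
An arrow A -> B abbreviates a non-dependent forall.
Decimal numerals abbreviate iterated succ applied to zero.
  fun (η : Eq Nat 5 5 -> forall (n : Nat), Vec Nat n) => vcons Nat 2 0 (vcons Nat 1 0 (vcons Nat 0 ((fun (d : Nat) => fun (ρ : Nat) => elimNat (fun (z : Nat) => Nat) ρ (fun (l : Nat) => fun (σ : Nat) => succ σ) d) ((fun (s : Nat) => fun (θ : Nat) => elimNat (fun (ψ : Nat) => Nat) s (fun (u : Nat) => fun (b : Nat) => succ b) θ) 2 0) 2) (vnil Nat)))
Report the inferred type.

type:
  (Eq Nat 5 5 -> forall (η : Nat), Vec Nat η) -> Vec Nat 3


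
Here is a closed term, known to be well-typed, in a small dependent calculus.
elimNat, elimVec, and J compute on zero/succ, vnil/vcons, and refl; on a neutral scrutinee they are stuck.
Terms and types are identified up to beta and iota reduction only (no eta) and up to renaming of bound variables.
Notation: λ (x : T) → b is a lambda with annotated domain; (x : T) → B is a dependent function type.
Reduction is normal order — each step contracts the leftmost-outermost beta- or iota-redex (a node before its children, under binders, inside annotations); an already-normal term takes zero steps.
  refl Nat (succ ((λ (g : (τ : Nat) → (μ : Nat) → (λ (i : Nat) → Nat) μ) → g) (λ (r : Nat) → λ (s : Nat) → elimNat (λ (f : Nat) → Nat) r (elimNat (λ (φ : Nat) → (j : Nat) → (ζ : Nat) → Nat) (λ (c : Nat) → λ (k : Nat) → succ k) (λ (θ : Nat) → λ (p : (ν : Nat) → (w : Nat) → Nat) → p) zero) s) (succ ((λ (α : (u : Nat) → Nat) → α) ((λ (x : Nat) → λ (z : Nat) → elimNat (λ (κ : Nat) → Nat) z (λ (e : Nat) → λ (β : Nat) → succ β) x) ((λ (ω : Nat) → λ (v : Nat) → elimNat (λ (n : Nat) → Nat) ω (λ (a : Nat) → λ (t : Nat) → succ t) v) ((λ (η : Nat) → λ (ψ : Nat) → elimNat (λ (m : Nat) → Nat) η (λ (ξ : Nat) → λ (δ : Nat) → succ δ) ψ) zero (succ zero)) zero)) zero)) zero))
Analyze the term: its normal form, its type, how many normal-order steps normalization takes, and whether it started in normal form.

reduced normal form:
  refl Nat (succ (succ (succ zero)))
inferred type:
  Eq Nat (succ (succ (succ zero))) (succ (succ (succ zero)))
steps to reach normal form (normal order): 20
already normal: no
first redex: a beta-redex


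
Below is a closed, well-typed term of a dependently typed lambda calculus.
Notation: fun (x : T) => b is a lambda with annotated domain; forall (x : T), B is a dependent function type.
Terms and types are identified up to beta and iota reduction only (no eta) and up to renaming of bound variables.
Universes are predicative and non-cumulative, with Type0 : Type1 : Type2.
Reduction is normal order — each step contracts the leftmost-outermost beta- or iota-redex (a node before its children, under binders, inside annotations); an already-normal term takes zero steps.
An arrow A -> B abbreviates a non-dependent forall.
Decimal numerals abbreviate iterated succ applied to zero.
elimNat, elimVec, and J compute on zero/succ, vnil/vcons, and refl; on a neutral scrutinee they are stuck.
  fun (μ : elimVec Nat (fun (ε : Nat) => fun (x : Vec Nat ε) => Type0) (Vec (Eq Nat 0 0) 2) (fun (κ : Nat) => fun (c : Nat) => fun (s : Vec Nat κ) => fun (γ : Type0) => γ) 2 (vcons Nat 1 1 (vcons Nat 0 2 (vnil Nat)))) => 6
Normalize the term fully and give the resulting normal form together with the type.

reduced normal form:
  fun (μ : Vec (Eq Nat 0 0) 2) => 6
type:
  Vec (Eq Nat 0 0) 2 -> Nat


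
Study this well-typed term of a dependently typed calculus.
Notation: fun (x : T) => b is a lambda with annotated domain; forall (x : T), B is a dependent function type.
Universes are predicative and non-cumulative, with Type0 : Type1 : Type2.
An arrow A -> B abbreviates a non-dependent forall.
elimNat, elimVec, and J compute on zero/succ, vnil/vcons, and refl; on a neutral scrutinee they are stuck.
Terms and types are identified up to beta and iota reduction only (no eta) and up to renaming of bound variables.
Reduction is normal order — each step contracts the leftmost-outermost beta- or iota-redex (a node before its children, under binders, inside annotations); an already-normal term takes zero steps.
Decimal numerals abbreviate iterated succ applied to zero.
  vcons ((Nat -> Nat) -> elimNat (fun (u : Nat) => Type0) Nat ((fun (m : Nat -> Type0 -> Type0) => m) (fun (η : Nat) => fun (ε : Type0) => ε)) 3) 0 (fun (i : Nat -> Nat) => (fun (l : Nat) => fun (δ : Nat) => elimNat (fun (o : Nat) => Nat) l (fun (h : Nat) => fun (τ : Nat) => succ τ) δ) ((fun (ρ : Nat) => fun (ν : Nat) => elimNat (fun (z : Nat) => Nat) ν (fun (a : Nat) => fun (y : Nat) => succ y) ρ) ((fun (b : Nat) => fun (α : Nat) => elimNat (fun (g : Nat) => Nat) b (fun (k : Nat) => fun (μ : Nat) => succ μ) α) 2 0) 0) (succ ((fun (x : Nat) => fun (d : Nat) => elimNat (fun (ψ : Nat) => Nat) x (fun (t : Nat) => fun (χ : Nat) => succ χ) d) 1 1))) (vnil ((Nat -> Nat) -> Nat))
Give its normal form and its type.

resulting normal form:
  vcons ((Nat -> Nat) -> Nat) 0 (fun (u : Nat -> Nat) => 5) (vnil ((Nat -> Nat) -> Nat))
the term's type:
  Vec ((Nat -> Nat) -> Nat) 1
observation: the term reaches its normal form after 43 normal-order steps.


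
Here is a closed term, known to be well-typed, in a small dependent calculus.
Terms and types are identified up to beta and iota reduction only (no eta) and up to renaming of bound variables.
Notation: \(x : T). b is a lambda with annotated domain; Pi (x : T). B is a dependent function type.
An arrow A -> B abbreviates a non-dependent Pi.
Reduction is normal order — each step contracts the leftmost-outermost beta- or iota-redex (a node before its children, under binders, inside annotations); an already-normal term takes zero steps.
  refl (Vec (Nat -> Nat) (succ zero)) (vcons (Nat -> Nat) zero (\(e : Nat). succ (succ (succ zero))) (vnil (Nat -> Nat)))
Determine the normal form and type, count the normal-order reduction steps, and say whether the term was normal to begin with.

reduced normal form:
  refl (Vec (Nat -> Nat) (succ zero)) (vcons (Nat -> Nat) zero (\(e : Nat). succ (succ (succ zero))) (vnil (Nat -> Nat)))
the term's type:
  Eq (Vec (Nat -> Nat) (succ zero)) (vcons (Nat -> Nat) zero (\(e : Nat). succ (succ (succ zero))) (vnil (Nat -> Nat))) (vcons (Nat -> Nat) zero (\(n : Nat). succ (succ (succ zero))) (vnil (Nat -> Nat)))
normal-order step count: 0
started in normal form: yes


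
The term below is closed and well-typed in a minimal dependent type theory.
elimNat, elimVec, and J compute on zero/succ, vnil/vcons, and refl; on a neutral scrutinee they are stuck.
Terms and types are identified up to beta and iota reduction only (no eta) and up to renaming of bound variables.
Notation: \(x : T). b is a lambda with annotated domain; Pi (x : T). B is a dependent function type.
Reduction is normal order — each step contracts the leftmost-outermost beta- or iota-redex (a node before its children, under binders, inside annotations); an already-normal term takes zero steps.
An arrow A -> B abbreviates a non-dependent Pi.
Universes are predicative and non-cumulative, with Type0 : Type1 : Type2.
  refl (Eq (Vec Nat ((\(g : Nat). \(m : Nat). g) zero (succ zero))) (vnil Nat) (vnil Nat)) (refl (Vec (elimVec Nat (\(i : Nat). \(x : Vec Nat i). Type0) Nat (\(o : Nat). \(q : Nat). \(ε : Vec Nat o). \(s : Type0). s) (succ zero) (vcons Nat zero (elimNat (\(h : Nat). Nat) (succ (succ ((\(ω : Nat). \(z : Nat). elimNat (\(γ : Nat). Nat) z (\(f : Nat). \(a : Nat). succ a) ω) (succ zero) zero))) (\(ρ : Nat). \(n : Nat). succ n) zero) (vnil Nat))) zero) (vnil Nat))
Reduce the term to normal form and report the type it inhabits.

normal form:
  refl (Eq (Vec Nat zero) (vnil Nat) (vnil Nat)) (refl (Vec Nat zero) (vnil Nat))
the term's type:
  Eq (Eq (Vec Nat zero) (vnil Nat) (vnil Nat)) (refl (Vec Nat zero) (vnil Nat)) (refl (Vec Nat zero) (vnil Nat))
observation: 8 normal-order steps separate the term from its normal form.


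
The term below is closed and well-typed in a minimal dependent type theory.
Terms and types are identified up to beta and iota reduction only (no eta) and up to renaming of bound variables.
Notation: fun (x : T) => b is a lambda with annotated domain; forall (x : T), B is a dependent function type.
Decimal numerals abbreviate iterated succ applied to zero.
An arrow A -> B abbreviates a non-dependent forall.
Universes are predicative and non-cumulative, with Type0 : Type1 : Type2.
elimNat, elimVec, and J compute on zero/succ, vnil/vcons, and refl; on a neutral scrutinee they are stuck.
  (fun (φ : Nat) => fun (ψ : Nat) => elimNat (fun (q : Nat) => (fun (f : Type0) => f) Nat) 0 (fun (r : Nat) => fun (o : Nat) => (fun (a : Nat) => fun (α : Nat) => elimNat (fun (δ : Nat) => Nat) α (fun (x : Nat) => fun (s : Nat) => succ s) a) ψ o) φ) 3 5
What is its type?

type:
  Nat
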